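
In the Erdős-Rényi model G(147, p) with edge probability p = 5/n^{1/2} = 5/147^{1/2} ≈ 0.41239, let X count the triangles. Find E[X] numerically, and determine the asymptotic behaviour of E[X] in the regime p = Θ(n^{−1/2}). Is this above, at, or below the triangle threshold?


Number of potential triangles: C(147, 3) = 518665.
Each occurs with probability p³ ≈ (0.41239)³ ≈ 7.0134872e-02.
By linearity: E[X] = C(147, 3)·p³ ≈ 518665 · 7.0134872e-02 ≈ 36376.50357.
Since α = 1/2 < 1, p = c/n^{1/2} ≫ 1/n is above the triangle threshold p ~ 1/n. Asymptotically E[X] ~ (c³/6)·n^{3(1−α)} = (5³/6)·n^{1.5} → ∞; triangles are abundant w.h.p.

E[X] ≈ 36376.50357; in regime p = Θ(1/n^{1/2}) E[X] diverges (above the triangle threshold p ~ 1/n).


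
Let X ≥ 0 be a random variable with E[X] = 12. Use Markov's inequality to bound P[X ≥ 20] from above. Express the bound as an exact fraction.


μ = E[X] = 12, a = 20.
Markov: P[X ≥ 20] ≤ μ/a = (12)/20 = 3/5.
Numerically: ≈ 0.60000.
(Since a = 20 > μ = 12.00000, the bound 3/5 is < 1 and informative.)

P[X ≥ 20] ≤ 3/5 ≈ 0.60000.


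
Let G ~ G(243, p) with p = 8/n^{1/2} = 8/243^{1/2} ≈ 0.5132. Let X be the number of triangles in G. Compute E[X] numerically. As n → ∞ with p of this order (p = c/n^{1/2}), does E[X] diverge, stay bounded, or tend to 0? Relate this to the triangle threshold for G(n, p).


Number of potential triangles: C(243, 3) = 2362041.
Each occurs with probability p³ ≈ (0.5132)³ ≈ 1.351638e-01.
By linearity: E[X] = C(243, 3)·p³ ≈ 2362041 · 1.351638e-01 ≈ 319262.5531.
Since α = 1/2 < 1, p = c/n^{1/2} ≫ 1/n is above the triangle threshold p ~ 1/n. Asymptotically E[X] ~ (c³/6)·n^{3(1−α)} = (8³/6)·n^{1.5} → ∞; triangles are abundant w.h.p.

E[X] ≈ 319262.5531; in regime p = Θ(1/n^{1/2}) E[X] diverges (above the triangle threshold p ~ 1/n).


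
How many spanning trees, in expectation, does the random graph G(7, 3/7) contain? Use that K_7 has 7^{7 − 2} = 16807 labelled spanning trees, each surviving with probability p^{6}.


K_7 has 7^{7 − 2} = 16807 labelled spanning trees.
For each such spanning tree H, let X_H = 1 if all 6 edges of H are present in G. Then P[X_H = 1] = p^{6} = (3/7)^{6} = 729/117649.
By linearity: E[X] = Σ_H E[X_H] = 16807 · p^{6} = 16807 · 729/117649 = 729/7.
Numerically: E[X] ≈ 104.143.

E[X] = 16807 · (3/7)^{6} = 729/7 ≈ 104.143.


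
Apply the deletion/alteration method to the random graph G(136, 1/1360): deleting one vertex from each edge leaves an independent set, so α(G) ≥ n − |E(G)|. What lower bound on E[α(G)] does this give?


E[|E(G)|] = C(136, 2)·p = 9180 · (1/1360) = 27/4.
E[α(G)] ≥ n − E[|E(G)|] = 136 − 27/4 = 517/4.
Numerically: ≈ 129.250.
(This is only a lower bound; the true E[α(G)] may be larger.)

E[α(G)] ≥ 517/4 ≈ 129.250.


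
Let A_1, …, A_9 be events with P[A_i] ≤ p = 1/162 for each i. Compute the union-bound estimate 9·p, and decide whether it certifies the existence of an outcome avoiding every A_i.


Union bound: P[∪_{i=1}^{9} A_i] ≤ Σ_i P[A_i] ≤ 9·p = 9·(1/162) = 1/18.
Numerically: 1/18 ≈ 0.0556.
Is 1/18 < 1? YES.
Since P[∪ A_i] ≤ 1/18 < 1, the complement has P[∩ A_i^c] ≥ 1 − 1/18 = 17/18 > 0, so some outcome avoids every A_i.

9·p = 1/18 ≈ 0.0556; existence CERTIFIED by the union bound.


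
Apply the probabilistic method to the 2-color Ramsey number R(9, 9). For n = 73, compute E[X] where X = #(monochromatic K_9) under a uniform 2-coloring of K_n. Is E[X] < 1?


E[X] = C(73, 9) · 2^{1 − 36} = 97082021465 · 2^{−35} = 97082021465/34359738368.
As a reduced fraction: E[X] = 97082021465/34359738368 ≈ 2.82546.
Is E[X] < 1? NO.
Since E[X] ≥ 1, the first-moment bound is inconclusive at n = 73; it does NOT by itself certify R(9, 9) > 73.

E[X] = 97082021465/34359738368 ≈ 2.82546; E[X] ≥ 1; first-moment method inconclusive here.


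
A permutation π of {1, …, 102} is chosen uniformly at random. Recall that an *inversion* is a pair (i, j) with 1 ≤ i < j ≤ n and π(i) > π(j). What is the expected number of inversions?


Write X = Σ X_I over the C(102, 2) = 5151 pairs i < j, with X_I the indicator of one inversion.
There are 5151 indicators.
For each fixed pair i < j, the values π(i) and π(j) are two distinct elements of {1, …, 102} in uniformly random order; by symmetry P[π(i) > π(j)] = 1/2.
By linearity: E[X] = 5151 · (1/2) = C(102, 2) · (1/2) = 5151/2 = 5151/2 ≈ 2575.500.

E[X] = 5151/2 = 2575.500.


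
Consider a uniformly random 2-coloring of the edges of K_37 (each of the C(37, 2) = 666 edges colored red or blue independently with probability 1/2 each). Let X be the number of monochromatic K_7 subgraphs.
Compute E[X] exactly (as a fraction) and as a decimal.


Let X = Σ_S X_S over the C(37, 7) = 10295472 subsets S of size 7, where X_S = 1 if the K_7 on S is monochromatic.
For a fixed S, the K_7 on S has C(7, 2) = 21 edges. P[all 21 edges red] = (1/2)^21, and likewise for blue, so P[monochromatic] = 2·(1/2)^21 = 2^{1 − 21} = 1/1048576.
Summing: E[X] = C(37, 7) · 2^{1 − 21} = 10295472 · 1/1048576 = 643467/65536.
Numerically: E[X] ≈ 9.81853.

E[X] = C(37,7)·2^(1−C(7,2)) = 643467/65536 ≈ 9.81853.


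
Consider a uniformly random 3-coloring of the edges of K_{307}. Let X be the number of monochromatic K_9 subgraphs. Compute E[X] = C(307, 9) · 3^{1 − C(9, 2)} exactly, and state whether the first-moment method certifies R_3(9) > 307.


E[X] = C(307, 9) · 3^{1 − 36} = 59303278327292350 · 3^{−35} = 59303278327292350/50031545098999707.
As a reduced fraction: E[X] = 59303278327292350/50031545098999707 ≈ 1.1853.
Is E[X] < 1? NO.
Since E[X] ≥ 1, the first-moment bound is inconclusive at n = 307; it does NOT by itself certify R_3(9) > 307.

E[X] = 59303278327292350/50031545098999707 ≈ 1.1853; E[X] ≥ 1; first-moment method inconclusive here.


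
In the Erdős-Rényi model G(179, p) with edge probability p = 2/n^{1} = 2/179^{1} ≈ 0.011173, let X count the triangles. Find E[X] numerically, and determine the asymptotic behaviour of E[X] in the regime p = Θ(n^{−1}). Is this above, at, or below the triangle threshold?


Number of potential triangles: C(179, 3) = 939929.
Each occurs with probability p³ ≈ (0.011173)³ ≈ 1.3948609e-06.
By linearity: E[X] = C(179, 3)·p³ ≈ 939929 · 1.3948609e-06 ≈ 1.31107.
Here α = 1, so p = 2/n is exactly at the triangle threshold p ~ 1/n. Asymptotically E[X] → c³/6 = 2³/6 = 4/3 ≈ 1.33333, a bounded constant. In this regime the triangle count is asymptotically Poisson(c³/6).

E[X] ≈ 1.31107; in regime p = Θ(1/n^{1}) E[X] stays bounded (at the triangle threshold p ~ 1/n).


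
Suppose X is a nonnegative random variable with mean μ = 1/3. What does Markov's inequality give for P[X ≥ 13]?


μ = E[X] = 1/3, a = 13.
Markov: P[X ≥ 13] ≤ μ/a = (1/3)/13 = 1/39.
Numerically: ≈ 0.0256.
(Since a = 13 > μ = 0.3333, the bound 1/39 is < 1 and informative.)

P[X ≥ 13] ≤ 1/39 ≈ 0.0256.


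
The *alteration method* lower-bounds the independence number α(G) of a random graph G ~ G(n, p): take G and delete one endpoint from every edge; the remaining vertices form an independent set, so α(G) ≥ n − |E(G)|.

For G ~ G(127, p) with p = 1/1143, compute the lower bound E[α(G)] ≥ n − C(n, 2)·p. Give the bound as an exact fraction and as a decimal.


E[|E(G)|] = C(127, 2)·p = 8001 · (1/1143) = 7.
E[α(G)] ≥ n − E[|E(G)|] = 127 − 7 = 120.
Numerically: ≈ 120.0000.
(This is only a lower bound; the true E[α(G)] may be larger.)

E[α(G)] ≥ 120 ≈ 120.0000.


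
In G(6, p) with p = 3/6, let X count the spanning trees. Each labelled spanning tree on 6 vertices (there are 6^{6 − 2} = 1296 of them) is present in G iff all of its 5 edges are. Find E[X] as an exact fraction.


K_6 has 6^{6 − 2} = 1296 labelled spanning trees.
For each such spanning tree H, let X_H = 1 if all 5 edges of H are present in G. Then P[X_H = 1] = p^{5} = (1/2)^{5} = 1/32.
Summing the indicators: E[X] = Σ_H E[X_H] = 1296 · p^{5} = 1296 · 1/32 = 81/2.
Numerically: E[X] ≈ 40.5.

E[X] = 1296 · (1/2)^{5} = 81/2 ≈ 40.5.


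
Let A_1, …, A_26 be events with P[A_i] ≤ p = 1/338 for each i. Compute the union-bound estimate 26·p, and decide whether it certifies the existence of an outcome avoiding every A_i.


Union bound: P[∪_{i=1}^{26} A_i] ≤ Σ_i P[A_i] ≤ 26·p = 26·(1/338) = 1/13.
Numerically: 1/13 ≈ 0.07692.
Is 1/13 < 1? YES.
Since P[∪ A_i] ≤ 1/13 < 1, the complement has P[∩ A_i^c] ≥ 1 − 1/13 = 12/13 > 0, so some outcome avoids every A_i.

26·p = 1/13 ≈ 0.07692; existence CERTIFIED by the union bound.


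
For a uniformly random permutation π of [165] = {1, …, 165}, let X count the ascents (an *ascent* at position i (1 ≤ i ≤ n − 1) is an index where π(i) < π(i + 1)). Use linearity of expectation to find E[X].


Write X = Σ X_I over i = 1, …, 164, with X_I the indicator of one ascent.
There are 164 indicators.
For each fixed i, the pair (π(i), π(i+1)) is a uniformly random ordered pair of distinct values from {1, …, 165}; by symmetry P[π(i) < π(i+1)] = 1/2.
By linearity: E[X] = 164 · (1/2) = (165 − 1) · (1/2) = 82 ≈ 82.00000.

E[X] = 82 = 82.00000.


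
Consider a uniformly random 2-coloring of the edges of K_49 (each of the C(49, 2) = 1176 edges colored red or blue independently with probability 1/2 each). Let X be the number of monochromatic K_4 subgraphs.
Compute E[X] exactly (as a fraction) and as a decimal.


Let X = Σ_S X_S over the C(49, 4) = 211876 subsets S of size 4, where X_S = 1 if the K_4 on S is monochromatic.
For a fixed S, the K_4 on S has C(4, 2) = 6 edges. P[all 6 edges red] = (1/2)^6, and likewise for blue, so P[monochromatic] = 2·(1/2)^6 = 2^{1 − 6} = 1/32.
By linearity: E[X] = C(49, 4) · 2^{1 − 6} = 211876 · 1/32 = 52969/8.
Numerically: E[X] ≈ 6621.125000.

E[X] = C(49,4)·2^(1−C(4,2)) = 52969/8 ≈ 6621.125000.


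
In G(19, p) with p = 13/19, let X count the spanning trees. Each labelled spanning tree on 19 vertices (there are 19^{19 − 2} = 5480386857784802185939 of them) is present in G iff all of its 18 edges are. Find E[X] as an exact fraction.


K_19 has 19^{19 − 2} = 5480386857784802185939 labelled spanning trees.
For each such spanning tree H, let X_H = 1 if all 18 edges of H are present in G. Then P[X_H = 1] = p^{18} = (13/19)^{18} = 112455406951957393129/104127350297911241532841.
Summing the indicators: E[X] = Σ_H E[X_H] = 5480386857784802185939 · p^{18} = 5480386857784802185939 · 112455406951957393129/104127350297911241532841 = 112455406951957393129/19.
Numerically: E[X] ≈ 5.92e+18.

E[X] = 5480386857784802185939 · (13/19)^{18} = 112455406951957393129/19 ≈ 5.92e+18.


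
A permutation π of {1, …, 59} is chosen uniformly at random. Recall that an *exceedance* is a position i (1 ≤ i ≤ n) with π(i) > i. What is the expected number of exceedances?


Write X = Σ_{i=1}^{59} X_i, where X_i = 1_{π(i) > i}.
For each fixed i, π(i) is uniform over {1, …, 59} (marginal of a uniform permutation), so P[π(i) > i] = (n − i)/n. Summing: Σ_{i=1}^{59} (n − i)/n = (0 + 1 + … + 58)/59 = 59(59 − 1)/(2·59) = (59 − 1)/2.
Hence E[X] = Σ_{i=1}^{59} (59 − i)/59 = 29 ≈ 29.0000.

E[X] = 29 = 29.0000.


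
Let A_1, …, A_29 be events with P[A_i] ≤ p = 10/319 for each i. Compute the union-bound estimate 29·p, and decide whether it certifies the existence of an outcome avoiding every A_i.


Union bound: P[∪_{i=1}^{29} A_i] ≤ Σ_i P[A_i] ≤ 29·p = 29·(10/319) = 10/11.
Numerically: 10/11 ≈ 0.90909.
Is 10/11 < 1? YES.
Since P[∪ A_i] ≤ 10/11 < 1, the complement has P[∩ A_i^c] ≥ 1 − 10/11 = 1/11 > 0, so some outcome avoids every A_i.

29·p = 10/11 ≈ 0.90909; existence CERTIFIED by the union bound.


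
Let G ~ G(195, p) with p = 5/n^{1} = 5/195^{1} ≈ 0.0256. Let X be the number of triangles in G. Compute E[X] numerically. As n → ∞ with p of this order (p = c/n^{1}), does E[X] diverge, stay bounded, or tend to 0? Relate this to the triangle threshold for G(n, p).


Number of potential triangles: C(195, 3) = 1216865.
Each occurs with probability p³ ≈ (0.0256)³ ≈ 1.68580e-05.
By linearity: E[X] = C(195, 3)·p³ ≈ 1216865 · 1.68580e-05 ≈ 20.514.
Here α = 1, so p = 5/n is exactly at the triangle threshold p ~ 1/n. Asymptotically E[X] → c³/6 = 5³/6 = 125/6 ≈ 20.833, a bounded constant. In this regime the triangle count is asymptotically Poisson(c³/6).

E[X] ≈ 20.514; in regime p = Θ(1/n^{1}) E[X] stays bounded (at the triangle threshold p ~ 1/n).


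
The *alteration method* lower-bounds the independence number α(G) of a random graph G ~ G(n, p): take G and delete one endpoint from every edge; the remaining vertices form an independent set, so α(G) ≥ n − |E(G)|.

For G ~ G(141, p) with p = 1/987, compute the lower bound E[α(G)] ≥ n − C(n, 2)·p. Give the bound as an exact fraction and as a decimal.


E[|E(G)|] = C(141, 2)·p = 9870 · (1/987) = 10.
E[α(G)] ≥ n − E[|E(G)|] = 141 − 10 = 131.
Numerically: ≈ 131.0000.
(This is only a lower bound; the true E[α(G)] may be larger.)

E[α(G)] ≥ 131 ≈ 131.0000.


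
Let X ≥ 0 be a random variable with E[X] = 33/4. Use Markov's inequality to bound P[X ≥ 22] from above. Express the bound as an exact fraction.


μ = E[X] = 33/4, a = 22.
Markov: P[X ≥ 22] ≤ μ/a = (33/4)/22 = 3/8.
Numerically: ≈ 0.375.
(Since a = 22 > μ = 8.250, the bound 3/8 is < 1 and informative.)

P[X ≥ 22] ≤ 3/8 ≈ 0.375.


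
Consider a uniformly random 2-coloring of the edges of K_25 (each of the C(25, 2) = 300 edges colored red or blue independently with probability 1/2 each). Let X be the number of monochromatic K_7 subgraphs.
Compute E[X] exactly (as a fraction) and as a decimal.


Let X = Σ_S X_S over the C(25, 7) = 480700 subsets S of size 7, where X_S = 1 if the K_7 on S is monochromatic.
For a fixed S, the K_7 on S has C(7, 2) = 21 edges. P[all 21 edges red] = (1/2)^21, and likewise for blue, so P[monochromatic] = 2·(1/2)^21 = 2^{1 − 21} = 1/1048576.
By linearity: E[X] = C(25, 7) · 2^{1 − 21} = 480700 · 1/1048576 = 120175/262144.
Numerically: E[X] ≈ 0.4584.

E[X] = C(25,7)·2^(1−C(7,2)) = 120175/262144 ≈ 0.4584.


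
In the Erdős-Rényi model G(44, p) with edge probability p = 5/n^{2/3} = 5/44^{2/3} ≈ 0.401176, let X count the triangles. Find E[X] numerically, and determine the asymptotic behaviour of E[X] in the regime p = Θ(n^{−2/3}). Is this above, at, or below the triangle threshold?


Number of potential triangles: C(44, 3) = 13244.
Each occurs with probability p³ ≈ (0.401176)³ ≈ 6.45661157e-02.
By linearity: E[X] = C(44, 3)·p³ ≈ 13244 · 6.45661157e-02 ≈ 855.113636.
Since α = 2/3 < 1, p = c/n^{2/3} ≫ 1/n is above the triangle threshold p ~ 1/n. Asymptotically E[X] ~ (c³/6)·n^{3(1−α)} = (5³/6)·n^{1} → ∞; triangles are abundant w.h.p.

E[X] ≈ 855.113636; in regime p = Θ(1/n^{2/3}) E[X] diverges (above the triangle threshold p ~ 1/n).


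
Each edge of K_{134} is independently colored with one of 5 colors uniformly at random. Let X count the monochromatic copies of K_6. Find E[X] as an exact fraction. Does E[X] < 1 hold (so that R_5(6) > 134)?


E[X] = C(134, 6) · 5^{1 − 15} = 7177979809 · 5^{−14} = 7177979809/6103515625.
As a reduced fraction: E[X] = 7177979809/6103515625 ≈ 1.176040.
Is E[X] < 1? NO.
Since E[X] ≥ 1, the first-moment bound is inconclusive at n = 134; it does NOT by itself certify R_5(6) > 134.

E[X] = 7177979809/6103515625 ≈ 1.176040; E[X] ≥ 1; first-moment method inconclusive here.


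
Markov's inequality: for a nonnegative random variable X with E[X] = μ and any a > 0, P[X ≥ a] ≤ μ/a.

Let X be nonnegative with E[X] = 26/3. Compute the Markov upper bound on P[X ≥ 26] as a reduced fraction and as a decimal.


μ = E[X] = 26/3, a = 26.
Markov: P[X ≥ 26] ≤ μ/a = (26/3)/26 = 1/3.
Numerically: ≈ 0.333333.
(Since a = 26 > μ = 8.666667, the bound 1/3 is < 1 and informative.)

P[X ≥ 26] ≤ 1/3 ≈ 0.333333.


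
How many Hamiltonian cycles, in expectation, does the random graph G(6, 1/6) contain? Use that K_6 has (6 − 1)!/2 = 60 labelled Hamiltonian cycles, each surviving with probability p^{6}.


K_6 has (6 − 1)!/2 = 60 labelled Hamiltonian cycles.
For each such Hamiltonian cycle H, let X_H = 1 if all 6 edges of H are present in G. Then P[X_H = 1] = p^{6} = (1/6)^{6} = 1/46656.
Summing the indicators: E[X] = Σ_H E[X_H] = 60 · p^{6} = 60 · 1/46656 = 5/3888.
Numerically: E[X] ≈ 0.00129.

E[X] = 60 · (1/6)^{6} = 5/3888 ≈ 0.00129.


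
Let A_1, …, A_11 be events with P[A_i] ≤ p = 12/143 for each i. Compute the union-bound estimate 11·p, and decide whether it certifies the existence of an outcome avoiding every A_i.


Union bound: P[∪_{i=1}^{11} A_i] ≤ Σ_i P[A_i] ≤ 11·p = 11·(12/143) = 12/13.
Numerically: 12/13 ≈ 0.9231.
Is 12/13 < 1? YES.
Since P[∪ A_i] ≤ 12/13 < 1, the complement has P[∩ A_i^c] ≥ 1 − 12/13 = 1/13 > 0, so some outcome avoids every A_i.

11·p = 12/13 ≈ 0.9231; existence CERTIFIED by the union bound.


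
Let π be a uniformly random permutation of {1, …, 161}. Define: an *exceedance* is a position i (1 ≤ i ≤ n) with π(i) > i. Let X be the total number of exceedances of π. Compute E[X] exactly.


Write X = Σ_{i=1}^{161} X_i, where X_i = 1_{π(i) > i}.
For each fixed i, π(i) is uniform over {1, …, 161} (marginal of a uniform permutation), so P[π(i) > i] = (n − i)/n. Summing: Σ_{i=1}^{161} (n − i)/n = (0 + 1 + … + 160)/161 = 161(161 − 1)/(2·161) = (161 − 1)/2.
Hence E[X] = Σ_{i=1}^{161} (161 − i)/161 = 80 ≈ 80.0000.

E[X] = 80 = 80.0000.


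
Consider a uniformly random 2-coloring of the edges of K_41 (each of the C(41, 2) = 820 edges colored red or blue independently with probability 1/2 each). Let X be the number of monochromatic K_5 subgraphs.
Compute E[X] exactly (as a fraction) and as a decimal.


Let X = Σ_S X_S over the C(41, 5) = 749398 subsets S of size 5, where X_S = 1 if the K_5 on S is monochromatic.
For a fixed S, the K_5 on S has C(5, 2) = 10 edges. P[all 10 edges red] = (1/2)^10, and likewise for blue, so P[monochromatic] = 2·(1/2)^10 = 2^{1 − 10} = 1/512.
Summing: E[X] = C(41, 5) · 2^{1 − 10} = 749398 · 1/512 = 374699/256.
Numerically: E[X] ≈ 1463.66797.

E[X] = C(41,5)·2^(1−C(5,2)) = 374699/256 ≈ 1463.66797.


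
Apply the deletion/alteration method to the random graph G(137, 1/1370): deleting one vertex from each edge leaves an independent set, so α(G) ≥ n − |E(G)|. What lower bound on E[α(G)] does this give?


E[|E(G)|] = C(137, 2)·p = 9316 · (1/1370) = 34/5.
E[α(G)] ≥ n − E[|E(G)|] = 137 − 34/5 = 651/5.
Numerically: ≈ 130.200.
(This is only a lower bound; the true E[α(G)] may be larger.)

E[α(G)] ≥ 651/5 ≈ 130.200.


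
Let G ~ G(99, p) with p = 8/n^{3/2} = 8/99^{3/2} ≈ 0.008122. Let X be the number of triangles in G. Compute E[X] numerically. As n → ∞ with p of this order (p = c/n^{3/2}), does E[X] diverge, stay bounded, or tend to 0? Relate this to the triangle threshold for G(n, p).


Number of potential triangles: C(99, 3) = 156849.
Each occurs with probability p³ ≈ (0.008122)³ ≈ 5.356876e-07.
By linearity: E[X] = C(99, 3)·p³ ≈ 156849 · 5.356876e-07 ≈ 0.0840.
Since α = 3/2 > 1, p = c/n^{3/2} = o(1/n) is below the triangle threshold p ~ 1/n. Asymptotically E[X] ~ (c³/6)·n^{3(1−α)} = (8³/6)·n^{-1.5} → 0, so by Markov's inequality G has no triangles w.h.p.

E[X] ≈ 0.0840; in regime p = Θ(1/n^{3/2}) E[X] tends to 0 (below the triangle threshold p ~ 1/n).


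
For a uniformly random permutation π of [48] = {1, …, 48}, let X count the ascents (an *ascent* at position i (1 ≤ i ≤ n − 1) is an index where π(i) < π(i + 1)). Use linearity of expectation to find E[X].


Write X = Σ X_I over i = 1, …, 47, with X_I the indicator of one ascent.
There are 47 indicators.
For each fixed i, the pair (π(i), π(i+1)) is a uniformly random ordered pair of distinct values from {1, …, 48}; by symmetry P[π(i) < π(i+1)] = 1/2.
By linearity: E[X] = 47 · (1/2) = (48 − 1) · (1/2) = 47/2 ≈ 23.500000.

E[X] = 47/2 = 23.500000.


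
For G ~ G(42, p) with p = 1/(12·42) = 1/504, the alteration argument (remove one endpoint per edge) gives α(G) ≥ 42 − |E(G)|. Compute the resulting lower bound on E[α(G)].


E[|E(G)|] = C(42, 2)·p = 861 · (1/504) = 41/24.
E[α(G)] ≥ n − E[|E(G)|] = 42 − 41/24 = 967/24.
Numerically: ≈ 40.2917.
(This is only a lower bound; the true E[α(G)] may be larger.)

E[α(G)] ≥ 967/24 ≈ 40.2917.


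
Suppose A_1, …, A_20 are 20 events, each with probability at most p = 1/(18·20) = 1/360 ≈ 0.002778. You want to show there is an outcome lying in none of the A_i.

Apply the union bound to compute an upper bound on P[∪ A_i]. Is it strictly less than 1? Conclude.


Union bound: P[∪_{i=1}^{20} A_i] ≤ Σ_i P[A_i] ≤ 20·p = 20·(1/360) = 1/18.
Numerically: 1/18 ≈ 0.055556.
Is 1/18 < 1? YES.
Since P[∪ A_i] ≤ 1/18 < 1, the complement has P[∩ A_i^c] ≥ 1 − 1/18 = 17/18 > 0, so some outcome avoids every A_i.

20·p = 1/18 ≈ 0.055556; existence CERTIFIED by the union bound.


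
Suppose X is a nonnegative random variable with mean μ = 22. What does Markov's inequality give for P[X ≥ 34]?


μ = E[X] = 22, a = 34.
Markov: P[X ≥ 34] ≤ μ/a = (22)/34 = 11/17.
Numerically: ≈ 0.647.
(Since a = 34 > μ = 22.000, the bound 11/17 is < 1 and informative.)

P[X ≥ 34] ≤ 11/17 ≈ 0.647.


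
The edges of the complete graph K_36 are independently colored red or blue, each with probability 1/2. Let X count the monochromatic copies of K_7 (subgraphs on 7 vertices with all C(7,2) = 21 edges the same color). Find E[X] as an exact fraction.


Let X = Σ_S X_S over the C(36, 7) = 8347680 subsets S of size 7, where X_S = 1 if the K_7 on S is monochromatic.
For a fixed S, the K_7 on S has C(7, 2) = 21 edges. P[all 21 edges red] = (1/2)^21, and likewise for blue, so P[monochromatic] = 2·(1/2)^21 = 2^{1 − 21} = 1/1048576.
Summing: E[X] = C(36, 7) · 2^{1 − 21} = 8347680 · 1/1048576 = 260865/32768.
Numerically: E[X] ≈ 7.96097.

E[X] = C(36,7)·2^(1−C(7,2)) = 260865/32768 ≈ 7.96097.


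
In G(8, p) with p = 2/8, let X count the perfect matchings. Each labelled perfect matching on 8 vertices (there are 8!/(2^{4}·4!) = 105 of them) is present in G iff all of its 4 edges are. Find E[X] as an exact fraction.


K_8 has 8!/(2^{4}·4!) = 105 labelled perfect matchings.
For each such perfect matching H, let X_H = 1 if all 4 edges of H are present in G. Then P[X_H = 1] = p^{4} = (1/4)^{4} = 1/256.
By linearity of expectation: E[X] = Σ_H E[X_H] = 105 · p^{4} = 105 · 1/256 = 105/256.
Numerically: E[X] ≈ 0.410156.

E[X] = 105 · (1/4)^{4} = 105/256 ≈ 0.410156.


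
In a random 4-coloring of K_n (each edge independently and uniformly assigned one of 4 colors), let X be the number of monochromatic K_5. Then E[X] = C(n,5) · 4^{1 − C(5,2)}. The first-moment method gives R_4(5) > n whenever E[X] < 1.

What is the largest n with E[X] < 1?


We need C(n, 5) · 4^{1 − 10} < 1, i.e. C(n, 5) < 4^{10 − 1} = 262144.
Check values of n near the boundary:
  n = 30: C(30, 5) = 142506; 142506 < 262144? YES
  n = 31: C(31, 5) = 169911; 169911 < 262144? YES
  n = 32: C(32, 5) = 201376; 201376 < 262144? YES
  n = 33: C(33, 5) = 237336; 237336 < 262144? YES
  n = 34: C(34, 5) = 278256; 278256 < 262144? NO
  n = 35: C(35, 5) = 324632; 324632 < 262144? NO
  n = 36: C(36, 5) = 376992; 376992 < 262144? NO
The largest n with C(n, 5) < 262144 is n = 33 (where E[X] = 29667/32768 ≈ 0.90536). Hence R_4(5) > 33, i.e. R_4(5) ≥ 34.

Largest n = 33; hence R_4(5) > 33.


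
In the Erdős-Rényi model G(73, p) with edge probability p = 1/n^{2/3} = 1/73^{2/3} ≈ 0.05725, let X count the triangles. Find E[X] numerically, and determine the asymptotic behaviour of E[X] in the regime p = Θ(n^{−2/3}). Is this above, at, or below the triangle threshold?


Number of potential triangles: C(73, 3) = 62196.
Each occurs with probability p³ ≈ (0.05725)³ ≈ 1.876525e-04.
By linearity: E[X] = C(73, 3)·p³ ≈ 62196 · 1.876525e-04 ≈ 11.6712.
Since α = 2/3 < 1, p = c/n^{2/3} ≫ 1/n is above the triangle threshold p ~ 1/n. Asymptotically E[X] ~ (c³/6)·n^{3(1−α)} = (1³/6)·n^{1} → ∞; triangles are abundant w.h.p.

E[X] ≈ 11.6712; in regime p = Θ(1/n^{2/3}) E[X] diverges (above the triangle threshold p ~ 1/n).


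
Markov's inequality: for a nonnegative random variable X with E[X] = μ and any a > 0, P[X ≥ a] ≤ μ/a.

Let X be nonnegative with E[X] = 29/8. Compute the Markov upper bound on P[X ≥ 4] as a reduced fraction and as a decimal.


μ = E[X] = 29/8, a = 4.
Markov: P[X ≥ 4] ≤ μ/a = (29/8)/4 = 29/32.
Numerically: ≈ 0.9062.
(Since a = 4 > μ = 3.6250, the bound 29/32 is < 1 and informative.)

P[X ≥ 4] ≤ 29/32 ≈ 0.9062.


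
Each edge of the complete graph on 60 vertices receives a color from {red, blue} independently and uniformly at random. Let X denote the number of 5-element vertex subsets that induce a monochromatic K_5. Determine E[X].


Let X = Σ_S X_S over the C(60, 5) = 5461512 subsets S of size 5, where X_S = 1 if the K_5 on S is monochromatic.
For a fixed S, the K_5 on S has C(5, 2) = 10 edges. P[all 10 edges red] = (1/2)^10, and likewise for blue, so P[monochromatic] = 2·(1/2)^10 = 2^{1 − 10} = 1/512.
By linearity: E[X] = C(60, 5) · 2^{1 − 10} = 5461512 · 1/512 = 682689/64.
Numerically: E[X] ≈ 10667.015625.

E[X] = C(60,5)·2^(1−C(5,2)) = 682689/64 ≈ 10667.015625.


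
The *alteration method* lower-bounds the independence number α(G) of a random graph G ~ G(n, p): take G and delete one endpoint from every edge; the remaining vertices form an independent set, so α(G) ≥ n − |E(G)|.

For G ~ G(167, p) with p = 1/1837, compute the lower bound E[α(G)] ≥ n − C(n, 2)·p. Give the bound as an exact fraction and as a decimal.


E[|E(G)|] = C(167, 2)·p = 13861 · (1/1837) = 83/11.
E[α(G)] ≥ n − E[|E(G)|] = 167 − 83/11 = 1754/11.
Numerically: ≈ 159.455.
(This is only a lower bound; the true E[α(G)] may be larger.)

E[α(G)] ≥ 1754/11 ≈ 159.455.


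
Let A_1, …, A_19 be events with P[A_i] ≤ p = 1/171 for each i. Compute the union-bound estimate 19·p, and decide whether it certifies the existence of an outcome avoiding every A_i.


Union bound: P[∪_{i=1}^{19} A_i] ≤ Σ_i P[A_i] ≤ 19·p = 19·(1/171) = 1/9.
Numerically: 1/9 ≈ 0.11111.
Is 1/9 < 1? YES.
Since P[∪ A_i] ≤ 1/9 < 1, the complement has P[∩ A_i^c] ≥ 1 − 1/9 = 8/9 > 0, so some outcome avoids every A_i.

19·p = 1/9 ≈ 0.11111; existence CERTIFIED by the union bound.


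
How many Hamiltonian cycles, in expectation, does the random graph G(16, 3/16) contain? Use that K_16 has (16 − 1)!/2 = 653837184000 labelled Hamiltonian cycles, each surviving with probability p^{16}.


K_16 has (16 − 1)!/2 = 653837184000 labelled Hamiltonian cycles.
For each such Hamiltonian cycle H, let X_H = 1 if all 16 edges of H are present in G. Then P[X_H = 1] = p^{16} = (3/16)^{16} = 43046721/18446744073709551616.
Summing the indicators: E[X] = Σ_H E[X_H] = 653837184000 · p^{16} = 653837184000 · 43046721/18446744073709551616 = 27485885585032875/18014398509481984.
Numerically: E[X] ≈ 1.526.

E[X] = 653837184000 · (3/16)^{16} = 27485885585032875/18014398509481984 ≈ 1.526.


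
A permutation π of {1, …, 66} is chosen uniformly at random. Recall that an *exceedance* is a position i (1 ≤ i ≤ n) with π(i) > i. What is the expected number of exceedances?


Write X = Σ_{i=1}^{66} X_i, where X_i = 1_{π(i) > i}.
For each fixed i, π(i) is uniform over {1, …, 66} (marginal of a uniform permutation), so P[π(i) > i] = (n − i)/n. Summing: Σ_{i=1}^{66} (n − i)/n = (0 + 1 + … + 65)/66 = 66(66 − 1)/(2·66) = (66 − 1)/2.
Hence E[X] = Σ_{i=1}^{66} (66 − i)/66 = 65/2 ≈ 32.50000.

E[X] = 65/2 = 32.50000.


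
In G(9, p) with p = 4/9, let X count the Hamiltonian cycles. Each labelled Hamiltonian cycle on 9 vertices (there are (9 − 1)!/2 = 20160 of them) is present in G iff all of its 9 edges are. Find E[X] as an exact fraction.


K_9 has (9 − 1)!/2 = 20160 labelled Hamiltonian cycles.
For each such Hamiltonian cycle H, let X_H = 1 if all 9 edges of H are present in G. Then P[X_H = 1] = p^{9} = (4/9)^{9} = 262144/387420489.
By linearity of expectation: E[X] = Σ_H E[X_H] = 20160 · p^{9} = 20160 · 262144/387420489 = 587202560/43046721.
Numerically: E[X] ≈ 13.6411.

E[X] = 20160 · (4/9)^{9} = 587202560/43046721 ≈ 13.6411.


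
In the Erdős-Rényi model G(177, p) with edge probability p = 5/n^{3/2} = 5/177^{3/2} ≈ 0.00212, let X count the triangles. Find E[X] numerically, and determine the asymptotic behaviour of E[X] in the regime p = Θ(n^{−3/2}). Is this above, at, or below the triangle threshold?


Number of potential triangles: C(177, 3) = 908600.
Each occurs with probability p³ ≈ (0.00212)³ ≈ 9.57261e-09.
By linearity: E[X] = C(177, 3)·p³ ≈ 908600 · 9.57261e-09 ≈ 0.009.
Since α = 3/2 > 1, p = c/n^{3/2} = o(1/n) is below the triangle threshold p ~ 1/n. Asymptotically E[X] ~ (c³/6)·n^{3(1−α)} = (5³/6)·n^{-1.5} → 0, so by Markov's inequality G has no triangles w.h.p.

E[X] ≈ 0.009; in regime p = Θ(1/n^{3/2}) E[X] tends to 0 (below the triangle threshold p ~ 1/n).


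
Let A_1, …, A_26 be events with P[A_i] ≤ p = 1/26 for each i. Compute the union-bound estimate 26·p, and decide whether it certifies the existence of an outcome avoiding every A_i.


Union bound: P[∪_{i=1}^{26} A_i] ≤ Σ_i P[A_i] ≤ 26·p = 26·(1/26) = 1.
Numerically: 1 ≈ 1.0000.
Is 1 < 1? NO.
Since the bound 1 is ≥ 1, the union bound is uninformative here; it does NOT by itself certify existence.

26·p = 1 ≈ 1.0000; existence NOT certified by the union bound.


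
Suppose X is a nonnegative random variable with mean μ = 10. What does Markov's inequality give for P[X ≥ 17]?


μ = E[X] = 10, a = 17.
Markov: P[X ≥ 17] ≤ μ/a = (10)/17 = 10/17.
Numerically: ≈ 0.588235.
(Since a = 17 > μ = 10.000000, the bound 10/17 is < 1 and informative.)

P[X ≥ 17] ≤ 10/17 ≈ 0.588235.


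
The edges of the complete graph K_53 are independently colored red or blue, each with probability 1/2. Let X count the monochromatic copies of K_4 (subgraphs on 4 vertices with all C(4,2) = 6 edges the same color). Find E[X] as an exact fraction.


Let X = Σ_S X_S over the C(53, 4) = 292825 subsets S of size 4, where X_S = 1 if the K_4 on S is monochromatic.
For a fixed S, the K_4 on S has C(4, 2) = 6 edges. P[all 6 edges red] = (1/2)^6, and likewise for blue, so P[monochromatic] = 2·(1/2)^6 = 2^{1 − 6} = 1/32.
By linearity of expectation: E[X] = C(53, 4) · 2^{1 − 6} = 292825 · 1/32 = 292825/32.
Numerically: E[X] ≈ 9150.781250.

E[X] = C(53,4)·2^(1−C(4,2)) = 292825/32 ≈ 9150.781250.


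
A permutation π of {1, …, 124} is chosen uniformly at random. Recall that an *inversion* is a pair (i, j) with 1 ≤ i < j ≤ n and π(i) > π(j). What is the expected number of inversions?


Write X = Σ X_I over the C(124, 2) = 7626 pairs i < j, with X_I the indicator of one inversion.
There are 7626 indicators.
For each fixed pair i < j, the values π(i) and π(j) are two distinct elements of {1, …, 124} in uniformly random order; by symmetry P[π(i) > π(j)] = 1/2.
By linearity: E[X] = 7626 · (1/2) = C(124, 2) · (1/2) = 7626/2 = 3813 ≈ 3813.0000.

E[X] = 3813 = 3813.0000.


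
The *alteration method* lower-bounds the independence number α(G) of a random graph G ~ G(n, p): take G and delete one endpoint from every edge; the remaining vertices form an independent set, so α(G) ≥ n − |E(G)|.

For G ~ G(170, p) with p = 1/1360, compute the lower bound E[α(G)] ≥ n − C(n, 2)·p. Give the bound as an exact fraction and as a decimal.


E[|E(G)|] = C(170, 2)·p = 14365 · (1/1360) = 169/16.
E[α(G)] ≥ n − E[|E(G)|] = 170 − 169/16 = 2551/16.
Numerically: ≈ 159.437500.
(This is only a lower bound; the true E[α(G)] may be larger.)

E[α(G)] ≥ 2551/16 ≈ 159.437500.


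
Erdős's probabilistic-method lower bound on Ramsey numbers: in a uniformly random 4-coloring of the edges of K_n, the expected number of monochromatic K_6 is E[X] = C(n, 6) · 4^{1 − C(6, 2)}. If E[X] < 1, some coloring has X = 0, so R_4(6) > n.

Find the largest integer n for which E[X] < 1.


We need C(n, 6) · 4^{1 − 15} < 1, i.e. C(n, 6) < 4^{15 − 1} = 268435456.
Check values of n near the boundary:
  n = 76: C(76, 6) = 218618940; 218618940 < 268435456? YES
  n = 77: C(77, 6) = 237093780; 237093780 < 268435456? YES
  n = 78: C(78, 6) = 256851595; 256851595 < 268435456? YES
  n = 79: C(79, 6) = 277962685; 277962685 < 268435456? NO
  n = 80: C(80, 6) = 300500200; 300500200 < 268435456? NO
  n = 81: C(81, 6) = 324540216; 324540216 < 268435456? NO
The largest n with C(n, 6) < 268435456 is n = 78 (where E[X] = 256851595/268435456 ≈ 0.9568468). Hence R_4(6) > 78, i.e. R_4(6) ≥ 79.

Largest n = 78; hence R_4(6) > 78.


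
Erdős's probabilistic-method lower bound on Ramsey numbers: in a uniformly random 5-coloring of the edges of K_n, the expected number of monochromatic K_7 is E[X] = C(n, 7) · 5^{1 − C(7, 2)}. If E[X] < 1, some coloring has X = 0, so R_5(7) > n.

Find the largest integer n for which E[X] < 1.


We need C(n, 7) · 5^{1 − 21} < 1, i.e. C(n, 7) < 5^{21 − 1} = 95367431640625.
Check values of n near the boundary:
  n = 337: C(337, 7) = 91989916924632; 91989916924632 < 95367431640625? YES
  n = 338: C(338, 7) = 93935323022736; 93935323022736 < 95367431640625? YES
  n = 339: C(339, 7) = 95915887062372; 95915887062372 < 95367431640625? NO
The largest n with C(n, 7) < 95367431640625 is n = 338 (where E[X] = 93935323022736/95367431640625 ≈ 0.98498). Hence R_5(7) > 338, i.e. R_5(7) ≥ 339.

Largest n = 338; hence R_5(7) > 338.


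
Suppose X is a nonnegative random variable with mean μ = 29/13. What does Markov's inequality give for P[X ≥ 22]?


μ = E[X] = 29/13, a = 22.
Markov: P[X ≥ 22] ≤ μ/a = (29/13)/22 = 29/286.
Numerically: ≈ 0.10140.
(Since a = 22 > μ = 2.23077, the bound 29/286 is < 1 and informative.)

P[X ≥ 22] ≤ 29/286 ≈ 0.10140.


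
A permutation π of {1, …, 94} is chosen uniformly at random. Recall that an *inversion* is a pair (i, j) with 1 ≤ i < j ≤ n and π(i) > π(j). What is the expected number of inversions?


Write X = Σ X_I over the C(94, 2) = 4371 pairs i < j, with X_I the indicator of one inversion.
There are 4371 indicators.
For each fixed pair i < j, the values π(i) and π(j) are two distinct elements of {1, …, 94} in uniformly random order; by symmetry P[π(i) > π(j)] = 1/2.
By linearity: E[X] = 4371 · (1/2) = C(94, 2) · (1/2) = 4371/2 = 4371/2 ≈ 2185.500.

E[X] = 4371/2 = 2185.500.


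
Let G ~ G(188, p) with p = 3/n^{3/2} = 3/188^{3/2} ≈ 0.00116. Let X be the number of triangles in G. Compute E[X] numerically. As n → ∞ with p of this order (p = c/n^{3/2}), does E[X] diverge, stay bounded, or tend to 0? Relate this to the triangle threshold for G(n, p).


Number of potential triangles: C(188, 3) = 1089836.
Each occurs with probability p³ ≈ (0.00116)³ ≈ 1.57635e-09.
By linearity: E[X] = C(188, 3)·p³ ≈ 1089836 · 1.57635e-09 ≈ 0.002.
Since α = 3/2 > 1, p = c/n^{3/2} = o(1/n) is below the triangle threshold p ~ 1/n. Asymptotically E[X] ~ (c³/6)·n^{3(1−α)} = (3³/6)·n^{-1.5} → 0, so by Markov's inequality G has no triangles w.h.p.

E[X] ≈ 0.002; in regime p = Θ(1/n^{3/2}) E[X] tends to 0 (below the triangle threshold p ~ 1/n).


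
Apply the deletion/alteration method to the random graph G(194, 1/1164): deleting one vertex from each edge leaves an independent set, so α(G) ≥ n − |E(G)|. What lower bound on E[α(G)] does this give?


E[|E(G)|] = C(194, 2)·p = 18721 · (1/1164) = 193/12.
E[α(G)] ≥ n − E[|E(G)|] = 194 − 193/12 = 2135/12.
Numerically: ≈ 177.916667.
(This is only a lower bound; the true E[α(G)] may be larger.)

E[α(G)] ≥ 2135/12 ≈ 177.916667.


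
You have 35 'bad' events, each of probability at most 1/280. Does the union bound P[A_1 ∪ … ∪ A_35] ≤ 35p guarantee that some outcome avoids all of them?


Union bound: P[∪_{i=1}^{35} A_i] ≤ Σ_i P[A_i] ≤ 35·p = 35·(1/280) = 1/8.
Numerically: 1/8 ≈ 0.1250.
Is 1/8 < 1? YES.
Since P[∪ A_i] ≤ 1/8 < 1, the complement has P[∩ A_i^c] ≥ 1 − 1/8 = 7/8 > 0, so some outcome avoids every A_i.

35·p = 1/8 ≈ 0.1250; existence CERTIFIED by the union bound.


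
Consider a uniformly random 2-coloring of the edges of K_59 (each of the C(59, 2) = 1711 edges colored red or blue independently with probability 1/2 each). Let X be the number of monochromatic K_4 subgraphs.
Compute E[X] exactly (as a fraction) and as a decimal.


Let X = Σ_S X_S over the C(59, 4) = 455126 subsets S of size 4, where X_S = 1 if the K_4 on S is monochromatic.
For a fixed S, the K_4 on S has C(4, 2) = 6 edges. P[all 6 edges red] = (1/2)^6, and likewise for blue, so P[monochromatic] = 2·(1/2)^6 = 2^{1 − 6} = 1/32.
Summing: E[X] = C(59, 4) · 2^{1 − 6} = 455126 · 1/32 = 227563/16.
Numerically: E[X] ≈ 14222.687500.

E[X] = C(59,4)·2^(1−C(4,2)) = 227563/16 ≈ 14222.687500.


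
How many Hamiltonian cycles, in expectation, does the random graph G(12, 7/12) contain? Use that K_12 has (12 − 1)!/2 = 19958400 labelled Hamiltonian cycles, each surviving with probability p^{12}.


K_12 has (12 − 1)!/2 = 19958400 labelled Hamiltonian cycles.
For each such Hamiltonian cycle H, let X_H = 1 if all 12 edges of H are present in G. Then P[X_H = 1] = p^{12} = (7/12)^{12} = 13841287201/8916100448256.
By linearity: E[X] = Σ_H E[X_H] = 19958400 · p^{12} = 19958400 · 13841287201/8916100448256 = 26644477861925/859963392.
Numerically: E[X] ≈ 3.1e+04.

E[X] = 19958400 · (7/12)^{12} = 26644477861925/859963392 ≈ 3.1e+04.


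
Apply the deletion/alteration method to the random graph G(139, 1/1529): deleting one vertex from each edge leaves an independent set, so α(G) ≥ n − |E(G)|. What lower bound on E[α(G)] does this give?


E[|E(G)|] = C(139, 2)·p = 9591 · (1/1529) = 69/11.
E[α(G)] ≥ n − E[|E(G)|] = 139 − 69/11 = 1460/11.
Numerically: ≈ 132.727273.
(This is only a lower bound; the true E[α(G)] may be larger.)

E[α(G)] ≥ 1460/11 ≈ 132.727273.


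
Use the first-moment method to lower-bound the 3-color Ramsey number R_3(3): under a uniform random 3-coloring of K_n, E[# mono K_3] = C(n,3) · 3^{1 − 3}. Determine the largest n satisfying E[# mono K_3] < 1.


We need C(n, 3) · 3^{1 − 3} < 1, i.e. C(n, 3) < 3^{3 − 1} = 9.
Check values of n near the boundary:
  n = 3: C(3, 3) = 1; 1 < 9? YES
  n = 4: C(4, 3) = 4; 4 < 9? YES
  n = 5: C(5, 3) = 10; 10 < 9? NO
The largest n with C(n, 3) < 9 is n = 4 (where E[X] = 4/9 ≈ 0.44444). Hence R_3(3) > 4, i.e. R_3(3) ≥ 5.

Largest n = 4; hence R_3(3) > 4.


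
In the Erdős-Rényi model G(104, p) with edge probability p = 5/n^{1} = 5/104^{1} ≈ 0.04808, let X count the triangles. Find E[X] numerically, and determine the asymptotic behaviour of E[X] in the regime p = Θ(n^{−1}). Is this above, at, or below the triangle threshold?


Number of potential triangles: C(104, 3) = 182104.
Each occurs with probability p³ ≈ (0.04808)³ ≈ 1.111245e-04.
By linearity: E[X] = C(104, 3)·p³ ≈ 182104 · 1.111245e-04 ≈ 20.2362.
Here α = 1, so p = 5/n is exactly at the triangle threshold p ~ 1/n. Asymptotically E[X] → c³/6 = 5³/6 = 125/6 ≈ 20.8333, a bounded constant. In this regime the triangle count is asymptotically Poisson(c³/6).

E[X] ≈ 20.2362; in regime p = Θ(1/n^{1}) E[X] stays bounded (at the triangle threshold p ~ 1/n).


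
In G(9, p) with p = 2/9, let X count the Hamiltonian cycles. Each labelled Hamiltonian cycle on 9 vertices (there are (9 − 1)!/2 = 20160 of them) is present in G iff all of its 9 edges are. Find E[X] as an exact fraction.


K_9 has (9 − 1)!/2 = 20160 labelled Hamiltonian cycles.
For each such Hamiltonian cycle H, let X_H = 1 if all 9 edges of H are present in G. Then P[X_H = 1] = p^{9} = (2/9)^{9} = 512/387420489.
By linearity of expectation: E[X] = Σ_H E[X_H] = 20160 · p^{9} = 20160 · 512/387420489 = 1146880/43046721.
Numerically: E[X] ≈ 0.026643.

E[X] = 20160 · (2/9)^{9} = 1146880/43046721 ≈ 0.026643.
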